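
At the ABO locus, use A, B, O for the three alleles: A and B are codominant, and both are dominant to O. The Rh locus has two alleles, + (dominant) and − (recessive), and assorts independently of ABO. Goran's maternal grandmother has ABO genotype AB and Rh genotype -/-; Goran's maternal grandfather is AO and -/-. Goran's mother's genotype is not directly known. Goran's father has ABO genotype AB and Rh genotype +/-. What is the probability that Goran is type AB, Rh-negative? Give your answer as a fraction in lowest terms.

3/16

Goran's mother's ABO genotype from AB × AO: 1/4 AA, 1/4 AB, 1/4 AO, 1/4 BO.
Crossing each possibility with the father AB and summing P(type AB): 1/4·1/2 + 1/4·1/2 + 1/4·1/4 + 1/4·1/4 = 3/8.
Similarly for Rh via the mother's Rh distribution: P(Rh-) = 1/2.
Independent loci: 3/8 × 1/2 = 3/16.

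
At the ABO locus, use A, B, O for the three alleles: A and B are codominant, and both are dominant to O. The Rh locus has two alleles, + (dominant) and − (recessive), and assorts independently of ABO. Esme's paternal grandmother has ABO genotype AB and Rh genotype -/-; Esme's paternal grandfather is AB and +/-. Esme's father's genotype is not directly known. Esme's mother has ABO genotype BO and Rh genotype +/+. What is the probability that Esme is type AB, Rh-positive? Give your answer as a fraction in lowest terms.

Esme's father's ABO genotype from AB × AB: 1/4 AA, 1/2 AB, 1/4 BB.
Crossing each possibility with the mother BO and summing P(type AB): 1/4·1/2 + 1/2·1/4 + 1/4·0 = 1/4.
Similarly for Rh via the father's Rh distribution: P(Rh+) = 1.
Independent loci: 1/4 × 1 = 1/4.

1/4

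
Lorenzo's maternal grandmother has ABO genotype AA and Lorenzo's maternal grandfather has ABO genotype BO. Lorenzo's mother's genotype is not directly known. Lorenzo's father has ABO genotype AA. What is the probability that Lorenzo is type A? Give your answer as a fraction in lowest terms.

3/4

Lorenzo's mother's ABO genotype from AA × BO: 1/2 AB, 1/2 AO.
Crossing each possibility with the father AA and summing P(type A): 1/2·1/2 + 1/2·1 = 3/4.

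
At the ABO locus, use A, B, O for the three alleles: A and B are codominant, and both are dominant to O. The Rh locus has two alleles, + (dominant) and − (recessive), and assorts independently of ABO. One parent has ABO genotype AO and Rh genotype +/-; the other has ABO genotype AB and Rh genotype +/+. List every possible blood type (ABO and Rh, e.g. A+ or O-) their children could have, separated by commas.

Gametes from AO × AB give offspring ABO genotypes AA, AB, AO, BO, i.e. phenotypes A, B, AB.
Rh cross +/- × +/+ → phenotypes Rh+.
Combining independently: A+, B+, AB+.

A+, B+, AB+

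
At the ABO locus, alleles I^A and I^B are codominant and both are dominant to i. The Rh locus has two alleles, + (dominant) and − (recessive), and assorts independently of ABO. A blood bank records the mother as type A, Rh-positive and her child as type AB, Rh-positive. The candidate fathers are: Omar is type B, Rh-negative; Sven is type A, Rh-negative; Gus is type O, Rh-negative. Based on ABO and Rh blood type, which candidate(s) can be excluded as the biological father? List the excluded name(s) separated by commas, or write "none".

Sven, Gus

A candidate is excluded only if no genotype consistent with his phenotype could produce a type AB, Rh-positive child with a type A, Rh-positive mother.
Sven (type A, Rh-): no genotype consistent with that phenotype can produce a type-AB Rh+ child with a type-A mother.
Gus (type O, Rh-): no genotype consistent with that phenotype can produce a type-AB Rh+ child with a type-A mother.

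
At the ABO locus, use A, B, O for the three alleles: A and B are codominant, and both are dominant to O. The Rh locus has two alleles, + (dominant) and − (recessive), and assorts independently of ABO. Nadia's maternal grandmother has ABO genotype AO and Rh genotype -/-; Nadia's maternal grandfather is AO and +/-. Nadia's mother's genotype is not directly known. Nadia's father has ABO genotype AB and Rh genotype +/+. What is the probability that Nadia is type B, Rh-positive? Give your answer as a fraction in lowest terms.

1/4

Nadia's mother's ABO genotype from AO × AO: 1/4 AA, 1/2 AO, 1/4 OO.
Crossing each possibility with the father AB and summing P(type B): 1/4·0 + 1/2·1/4 + 1/4·1/2 = 1/4.
Similarly for Rh via the mother's Rh distribution: P(Rh+) = 1.
Independent loci: 1/4 × 1 = 1/4.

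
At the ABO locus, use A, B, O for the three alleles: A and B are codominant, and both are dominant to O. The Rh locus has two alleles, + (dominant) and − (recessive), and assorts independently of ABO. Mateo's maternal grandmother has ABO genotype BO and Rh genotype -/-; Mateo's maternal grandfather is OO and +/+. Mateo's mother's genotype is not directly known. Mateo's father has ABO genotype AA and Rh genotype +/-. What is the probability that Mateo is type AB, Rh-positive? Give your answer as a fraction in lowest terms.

Mateo's mother's ABO genotype from BO × OO: 1/2 BO, 1/2 OO.
Crossing each possibility with the father AA and summing P(type AB): 1/2·1/2 + 1/2·0 = 1/4.
Similarly for Rh via the mother's Rh distribution: P(Rh+) = 3/4.
Independent loci: 1/4 × 3/4 = 3/16.

3/16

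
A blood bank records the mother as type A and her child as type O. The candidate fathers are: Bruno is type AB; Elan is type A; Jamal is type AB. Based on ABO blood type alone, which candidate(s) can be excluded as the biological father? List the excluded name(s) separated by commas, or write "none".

Bruno, Jamal

A candidate is excluded only if no genotype consistent with his phenotype could produce a type O child with a type A mother.
Bruno (type AB): no genotype consistent with that phenotype can produce a type-O child with a type-A mother.
Jamal (type AB): no genotype consistent with that phenotype can produce a type-O child with a type-A mother.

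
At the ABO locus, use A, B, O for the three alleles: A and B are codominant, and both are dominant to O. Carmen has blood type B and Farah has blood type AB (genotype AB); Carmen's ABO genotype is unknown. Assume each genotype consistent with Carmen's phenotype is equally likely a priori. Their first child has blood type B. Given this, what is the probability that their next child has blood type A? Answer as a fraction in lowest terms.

1/8

Possible genotypes: Carmen ∈ {BB, BO}; Farah ∈ {AB}.
Weight each parental genotype pair by prior × P(type-B child):
  BB × AB: posterior weight 1/2; P(next child type A) = 0.
  BO × AB: posterior weight 1/2; P(next child type A) = 1/4.
Weighted sum = 1/8.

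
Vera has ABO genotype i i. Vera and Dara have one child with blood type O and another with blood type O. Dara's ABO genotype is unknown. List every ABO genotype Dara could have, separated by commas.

For each candidate genotype of Dara, check whether crossing it with i i can produce every observed child phenotype.
  I^A I^A → possible child types {A} ✗
  I^A I^B → possible child types {A, B} ✗
  I^A i → possible child types {O, A} ✓
  I^B I^B → possible child types {B} ✗
  I^B i → possible child types {O, B} ✓
  i i → possible child types {O} ✓

I^A i, I^B i, i i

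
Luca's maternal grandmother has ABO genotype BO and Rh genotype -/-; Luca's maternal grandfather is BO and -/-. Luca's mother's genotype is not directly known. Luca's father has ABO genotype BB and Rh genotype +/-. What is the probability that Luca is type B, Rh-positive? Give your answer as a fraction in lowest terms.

Luca's mother's ABO genotype from BO × BO: 1/4 BB, 1/2 BO, 1/4 OO.
Crossing each possibility with the father BB and summing P(type B): 1/4·1 + 1/2·1 + 1/4·1 = 1.
Similarly for Rh via the mother's Rh distribution: P(Rh+) = 1/2.
Independent loci: 1 × 1/2 = 1/2.

1/2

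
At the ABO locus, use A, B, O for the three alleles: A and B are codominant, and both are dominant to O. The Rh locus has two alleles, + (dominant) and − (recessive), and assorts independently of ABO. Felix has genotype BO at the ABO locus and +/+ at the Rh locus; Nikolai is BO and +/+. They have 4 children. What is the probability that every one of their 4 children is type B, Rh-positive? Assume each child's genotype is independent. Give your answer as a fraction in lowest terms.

81/256

ABO cross BO × BO → 1/4 O, 3/4 B.
Rh cross +/+ × +/+ → 1 Rh+; so P(type B, Rh-positive) = 3/4 × 1 = 3/4 per child.
All 4 independent: (3/4)^4 = 81/256.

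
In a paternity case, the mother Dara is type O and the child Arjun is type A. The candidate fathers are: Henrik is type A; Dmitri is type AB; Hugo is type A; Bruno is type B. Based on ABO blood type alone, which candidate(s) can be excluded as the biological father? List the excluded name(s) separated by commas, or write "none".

Bruno

A candidate is excluded only if no genotype consistent with his phenotype could produce a type A child with a type O mother.
Bruno (type B): no genotype consistent with that phenotype can produce a type-A child with a type-O mother.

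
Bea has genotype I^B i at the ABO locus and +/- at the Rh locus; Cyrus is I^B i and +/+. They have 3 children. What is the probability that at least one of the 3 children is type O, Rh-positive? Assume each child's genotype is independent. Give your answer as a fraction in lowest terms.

37/64

ABO cross I^B i × I^B i → 1/4 O, 3/4 B.
Rh cross +/- × +/+ → 1 Rh+; so P(type O, Rh-positive) = 1/4 × 1 = 1/4 per child.
P(none) = (3/4)^3 = 27/64; P(at least one) = 1 − 27/64 = 37/64.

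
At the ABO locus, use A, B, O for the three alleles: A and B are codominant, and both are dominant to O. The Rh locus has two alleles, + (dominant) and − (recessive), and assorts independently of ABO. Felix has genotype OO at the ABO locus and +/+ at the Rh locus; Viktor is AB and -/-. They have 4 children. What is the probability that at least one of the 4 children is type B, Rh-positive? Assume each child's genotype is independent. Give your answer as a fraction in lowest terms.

15/16

ABO cross OO × AB → 1/2 A, 1/2 B.
Rh cross +/+ × -/- → 1 Rh+; so P(type B, Rh-positive) = 1/2 × 1 = 1/2 per child.
P(none) = (1/2)^4 = 1/16; P(at least one) = 1 − 1/16 = 15/16.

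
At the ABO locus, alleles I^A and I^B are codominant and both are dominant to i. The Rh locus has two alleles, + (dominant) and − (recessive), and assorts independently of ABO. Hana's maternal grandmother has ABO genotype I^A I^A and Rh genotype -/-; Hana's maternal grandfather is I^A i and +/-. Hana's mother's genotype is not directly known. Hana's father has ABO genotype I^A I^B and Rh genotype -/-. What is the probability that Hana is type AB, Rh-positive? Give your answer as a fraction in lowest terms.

3/32

Hana's mother's ABO genotype from I^A I^A × I^A i: 1/2 I^A I^A, 1/2 I^A i.
Crossing each possibility with the father I^A I^B and summing P(type AB): 1/2·1/2 + 1/2·1/4 = 3/8.
Similarly for Rh via the mother's Rh distribution: P(Rh+) = 1/4.
Independent loci: 3/8 × 1/4 = 3/32.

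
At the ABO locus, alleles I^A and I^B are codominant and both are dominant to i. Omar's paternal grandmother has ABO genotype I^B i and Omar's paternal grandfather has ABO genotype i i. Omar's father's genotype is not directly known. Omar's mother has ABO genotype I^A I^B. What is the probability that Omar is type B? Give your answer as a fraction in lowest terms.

Omar's father's ABO genotype from I^B i × i i: 1/2 I^B i, 1/2 i i.
Crossing each possibility with the mother I^A I^B and summing P(type B): 1/2·1/2 + 1/2·1/2 = 1/2.

1/2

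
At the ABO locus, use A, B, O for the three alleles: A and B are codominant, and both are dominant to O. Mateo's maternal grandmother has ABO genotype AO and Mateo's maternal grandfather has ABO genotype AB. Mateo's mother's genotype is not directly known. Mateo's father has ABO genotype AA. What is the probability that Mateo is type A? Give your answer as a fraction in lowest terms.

3/4

Mateo's mother's ABO genotype from AO × AB: 1/4 AA, 1/4 AB, 1/4 AO, 1/4 BO.
Crossing each possibility with the father AA and summing P(type A): 1/4·1 + 1/4·1/2 + 1/4·1 + 1/4·1/2 = 3/4.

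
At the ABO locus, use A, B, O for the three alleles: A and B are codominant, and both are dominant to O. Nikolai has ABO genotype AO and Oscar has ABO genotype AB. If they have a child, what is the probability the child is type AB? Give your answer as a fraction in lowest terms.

ABO cross AO × AB → offspring phenotypes: 1/2 A, 1/4 B, 1/4 AB.
So P(type AB) = 1/4.

1/4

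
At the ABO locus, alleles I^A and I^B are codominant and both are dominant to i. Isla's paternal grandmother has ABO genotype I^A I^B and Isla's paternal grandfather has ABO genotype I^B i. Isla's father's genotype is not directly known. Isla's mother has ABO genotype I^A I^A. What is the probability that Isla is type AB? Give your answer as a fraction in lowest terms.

1/2

Isla's father's ABO genotype from I^A I^B × I^B i: 1/4 I^A I^B, 1/4 I^A i, 1/4 I^B I^B, 1/4 I^B i.
Crossing each possibility with the mother I^A I^A and summing P(type AB): 1/4·1/2 + 1/4·0 + 1/4·1 + 1/4·1/2 = 1/2.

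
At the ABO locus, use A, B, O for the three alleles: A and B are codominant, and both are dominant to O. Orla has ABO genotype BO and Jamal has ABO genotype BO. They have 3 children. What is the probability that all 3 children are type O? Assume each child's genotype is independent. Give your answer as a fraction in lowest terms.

ABO cross BO × BO → 1/4 O, 3/4 B.
So P(type O) = 1/4 per child.
All 3 independent: (1/4)^3 = 1/64.

1/64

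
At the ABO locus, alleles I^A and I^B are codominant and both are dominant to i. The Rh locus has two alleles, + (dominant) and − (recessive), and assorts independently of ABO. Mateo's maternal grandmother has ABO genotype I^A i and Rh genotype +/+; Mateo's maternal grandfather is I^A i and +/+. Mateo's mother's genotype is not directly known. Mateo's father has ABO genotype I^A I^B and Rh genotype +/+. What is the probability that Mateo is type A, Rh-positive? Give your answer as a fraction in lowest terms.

1/2

Mateo's mother's ABO genotype from I^A i × I^A i: 1/4 I^A I^A, 1/2 I^A i, 1/4 i i.
Crossing each possibility with the father I^A I^B and summing P(type A): 1/4·1/2 + 1/2·1/2 + 1/4·1/2 = 1/2.
Similarly for Rh via the mother's Rh distribution: P(Rh+) = 1.
Independent loci: 1/2 × 1 = 1/2.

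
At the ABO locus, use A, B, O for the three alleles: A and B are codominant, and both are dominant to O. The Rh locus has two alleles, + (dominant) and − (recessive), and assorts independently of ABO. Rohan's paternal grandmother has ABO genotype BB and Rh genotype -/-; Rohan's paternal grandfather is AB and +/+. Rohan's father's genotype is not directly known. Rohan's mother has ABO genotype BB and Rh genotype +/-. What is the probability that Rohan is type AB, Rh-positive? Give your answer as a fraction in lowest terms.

3/16

Rohan's father's ABO genotype from BB × AB: 1/2 AB, 1/2 BB.
Crossing each possibility with the mother BB and summing P(type AB): 1/2·1/2 + 1/2·0 = 1/4.
Similarly for Rh via the father's Rh distribution: P(Rh+) = 3/4.
Independent loci: 1/4 × 3/4 = 3/16.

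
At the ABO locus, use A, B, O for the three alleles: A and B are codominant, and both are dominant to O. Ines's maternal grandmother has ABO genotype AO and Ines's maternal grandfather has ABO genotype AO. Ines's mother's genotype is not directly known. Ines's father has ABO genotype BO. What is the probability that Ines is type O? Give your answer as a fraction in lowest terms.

1/4

Ines's mother's ABO genotype from AO × AO: 1/4 AA, 1/2 AO, 1/4 OO.
Crossing each possibility with the father BO and summing P(type O): 1/4·0 + 1/2·1/4 + 1/4·1/2 = 1/4.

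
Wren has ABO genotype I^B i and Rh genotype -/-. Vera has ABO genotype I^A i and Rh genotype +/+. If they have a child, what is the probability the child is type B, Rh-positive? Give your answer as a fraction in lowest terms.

ABO cross I^B i × I^A i → offspring phenotypes: 1/4 O, 1/4 A, 1/4 B, 1/4 AB.
Rh cross -/- × +/+ → 1 Rh+.
Independent loci: P(type B, Rh-positive) = 1/4 × 1 = 1/4.

1/4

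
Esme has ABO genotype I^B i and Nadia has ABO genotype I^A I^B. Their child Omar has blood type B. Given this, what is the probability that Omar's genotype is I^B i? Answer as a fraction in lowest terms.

1/2

Cross I^B i × I^A I^B → 1/4 I^A I^B, 1/4 I^A i, 1/4 I^B I^B, 1/4 I^B i.
Type-B genotypes among offspring: I^B I^B (1/4), I^B i (1/4); total 1/2.
P(I^B i | type B) = (1/4) / (1/2) = 1/2.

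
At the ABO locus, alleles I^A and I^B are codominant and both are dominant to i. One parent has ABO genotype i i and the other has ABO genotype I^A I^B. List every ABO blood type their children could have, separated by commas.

A, B

Gametes from i i × I^A I^B give offspring ABO genotypes I^A i, I^B i, i.e. phenotypes A, B.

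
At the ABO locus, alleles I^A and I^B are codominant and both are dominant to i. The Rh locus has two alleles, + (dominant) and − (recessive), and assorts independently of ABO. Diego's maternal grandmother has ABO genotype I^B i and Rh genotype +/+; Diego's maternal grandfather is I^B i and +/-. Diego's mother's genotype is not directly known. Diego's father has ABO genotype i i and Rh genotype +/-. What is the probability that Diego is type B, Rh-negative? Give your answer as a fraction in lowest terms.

1/16

Diego's mother's ABO genotype from I^B i × I^B i: 1/4 I^B I^B, 1/2 I^B i, 1/4 i i.
Crossing each possibility with the father i i and summing P(type B): 1/4·1 + 1/2·1/2 + 1/4·0 = 1/2.
Similarly for Rh via the mother's Rh distribution: P(Rh-) = 1/8.
Independent loci: 1/2 × 1/8 = 1/16.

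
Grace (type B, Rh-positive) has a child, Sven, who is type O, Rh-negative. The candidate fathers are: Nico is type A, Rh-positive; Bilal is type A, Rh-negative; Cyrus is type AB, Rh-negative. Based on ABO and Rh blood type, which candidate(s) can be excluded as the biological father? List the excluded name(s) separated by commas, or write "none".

A candidate is excluded only if no genotype consistent with his phenotype could produce a type O, Rh-negative child with a type B, Rh-positive mother.
Cyrus (type AB, Rh-): no genotype consistent with that phenotype can produce a type-O Rh- child with a type-B mother.

Cyrus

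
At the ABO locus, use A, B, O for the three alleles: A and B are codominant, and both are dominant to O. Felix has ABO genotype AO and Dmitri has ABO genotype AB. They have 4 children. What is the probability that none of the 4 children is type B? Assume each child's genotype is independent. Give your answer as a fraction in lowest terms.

ABO cross AO × AB → 1/2 A, 1/4 B, 1/4 AB.
So P(type B) = 1/4 per child.
P(not type B) = 3/4 for one child; (3/4)^4 = 81/256.

81/256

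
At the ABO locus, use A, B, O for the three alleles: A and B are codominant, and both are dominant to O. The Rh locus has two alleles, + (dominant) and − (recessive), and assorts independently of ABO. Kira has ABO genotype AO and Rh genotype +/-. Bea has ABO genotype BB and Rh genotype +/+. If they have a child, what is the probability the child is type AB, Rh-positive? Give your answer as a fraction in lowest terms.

ABO cross AO × BB → offspring phenotypes: 1/2 B, 1/2 AB.
Rh cross +/- × +/+ → 1 Rh+.
Independent loci: P(type AB, Rh-positive) = 1/2 × 1 = 1/2.

1/2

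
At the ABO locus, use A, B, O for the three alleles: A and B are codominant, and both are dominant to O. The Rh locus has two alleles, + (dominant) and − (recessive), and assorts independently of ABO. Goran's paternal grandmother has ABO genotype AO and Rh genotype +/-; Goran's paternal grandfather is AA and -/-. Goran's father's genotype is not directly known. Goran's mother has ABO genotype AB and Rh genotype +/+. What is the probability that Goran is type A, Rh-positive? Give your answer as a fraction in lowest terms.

Goran's father's ABO genotype from AO × AA: 1/2 AA, 1/2 AO.
Crossing each possibility with the mother AB and summing P(type A): 1/2·1/2 + 1/2·1/2 = 1/2.
Similarly for Rh via the father's Rh distribution: P(Rh+) = 1.
Independent loci: 1/2 × 1 = 1/2.

1/2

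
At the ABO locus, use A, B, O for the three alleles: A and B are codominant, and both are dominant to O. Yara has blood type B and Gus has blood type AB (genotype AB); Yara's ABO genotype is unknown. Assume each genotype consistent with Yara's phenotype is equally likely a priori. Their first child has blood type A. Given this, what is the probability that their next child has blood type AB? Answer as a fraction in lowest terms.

Possible genotypes: Yara ∈ {BB, BO}; Gus ∈ {AB}.
Weight each parental genotype pair by prior × P(type-A child):
  BO × AB: posterior weight 1; P(next child type AB) = 1/4.
Weighted sum = 1/4.

1/4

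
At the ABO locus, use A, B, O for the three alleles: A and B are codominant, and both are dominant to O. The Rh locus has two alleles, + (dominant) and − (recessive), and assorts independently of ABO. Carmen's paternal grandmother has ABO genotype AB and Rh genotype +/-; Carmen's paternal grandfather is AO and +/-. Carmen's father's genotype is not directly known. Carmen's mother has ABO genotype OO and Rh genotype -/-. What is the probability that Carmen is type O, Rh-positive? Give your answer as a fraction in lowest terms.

1/8

Carmen's father's ABO genotype from AB × AO: 1/4 AA, 1/4 AB, 1/4 AO, 1/4 BO.
Crossing each possibility with the mother OO and summing P(type O): 1/4·0 + 1/4·0 + 1/4·1/2 + 1/4·1/2 = 1/4.
Similarly for Rh via the father's Rh distribution: P(Rh+) = 1/2.
Independent loci: 1/4 × 1/2 = 1/8.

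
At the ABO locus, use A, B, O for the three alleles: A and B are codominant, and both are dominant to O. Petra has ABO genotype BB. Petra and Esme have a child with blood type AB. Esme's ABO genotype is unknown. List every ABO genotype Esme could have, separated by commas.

AA, AB, AO

For each candidate genotype of Esme, check whether crossing it with BB can produce every observed child phenotype.
  AA → possible child types {AB} ✓
  AB → possible child types {B, AB} ✓
  AO → possible child types {B, AB} ✓
  BB → possible child types {B} ✗
  BO → possible child types {B} ✗
  OO → possible child types {B} ✗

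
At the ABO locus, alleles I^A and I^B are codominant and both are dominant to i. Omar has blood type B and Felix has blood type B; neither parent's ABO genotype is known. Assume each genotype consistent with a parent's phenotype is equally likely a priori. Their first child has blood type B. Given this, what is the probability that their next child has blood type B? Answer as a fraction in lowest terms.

19/20

Possible genotypes: Omar ∈ {I^B I^B, I^B i}; Felix ∈ {I^B I^B, I^B i}.
Weight each parental genotype pair by prior × P(type-B child):
  I^B I^B × I^B I^B: posterior weight 4/15; P(next child type B) = 1.
  I^B I^B × I^B i: posterior weight 4/15; P(next child type B) = 1.
  I^B i × I^B I^B: posterior weight 4/15; P(next child type B) = 1.
  I^B i × I^B i: posterior weight 1/5; P(next child type B) = 3/4.
Weighted sum = 19/20.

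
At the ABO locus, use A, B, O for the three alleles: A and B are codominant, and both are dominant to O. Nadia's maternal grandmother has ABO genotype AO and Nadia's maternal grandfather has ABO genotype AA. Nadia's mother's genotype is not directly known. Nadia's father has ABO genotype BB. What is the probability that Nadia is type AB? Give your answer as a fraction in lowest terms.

Nadia's mother's ABO genotype from AO × AA: 1/2 AA, 1/2 AO.
Crossing each possibility with the father BB and summing P(type AB): 1/2·1 + 1/2·1/2 = 3/4.

3/4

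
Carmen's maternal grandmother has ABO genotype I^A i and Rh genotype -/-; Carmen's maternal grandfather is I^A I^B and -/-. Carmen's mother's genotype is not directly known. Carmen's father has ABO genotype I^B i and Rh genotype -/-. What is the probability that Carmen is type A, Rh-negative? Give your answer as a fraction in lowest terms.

1/4

Carmen's mother's ABO genotype from I^A i × I^A I^B: 1/4 I^A I^A, 1/4 I^A I^B, 1/4 I^A i, 1/4 I^B i.
Crossing each possibility with the father I^B i and summing P(type A): 1/4·1/2 + 1/4·1/4 + 1/4·1/4 + 1/4·0 = 1/4.
Similarly for Rh via the mother's Rh distribution: P(Rh-) = 1.
Independent loci: 1/4 × 1 = 1/4.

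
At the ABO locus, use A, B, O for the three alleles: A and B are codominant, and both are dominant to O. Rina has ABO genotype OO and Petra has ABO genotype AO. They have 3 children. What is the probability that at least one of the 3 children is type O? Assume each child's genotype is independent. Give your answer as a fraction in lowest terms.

7/8

ABO cross OO × AO → 1/2 O, 1/2 A.
So P(type O) = 1/2 per child.
P(none) = (1/2)^3 = 1/8; P(at least one) = 1 − 1/8 = 7/8.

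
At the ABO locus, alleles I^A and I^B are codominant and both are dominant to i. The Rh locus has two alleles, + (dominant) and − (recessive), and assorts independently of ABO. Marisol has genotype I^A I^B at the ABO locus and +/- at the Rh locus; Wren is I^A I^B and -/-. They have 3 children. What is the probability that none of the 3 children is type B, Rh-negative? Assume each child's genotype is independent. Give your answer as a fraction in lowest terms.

ABO cross I^A I^B × I^A I^B → 1/4 A, 1/4 B, 1/2 AB.
Rh cross +/- × -/- → 1/2 Rh+, 1/2 Rh-; so P(type B, Rh-negative) = 1/4 × 1/2 = 1/8 per child.
P(not type B, Rh-negative) = 7/8 for one child; (7/8)^3 = 343/512.

343/512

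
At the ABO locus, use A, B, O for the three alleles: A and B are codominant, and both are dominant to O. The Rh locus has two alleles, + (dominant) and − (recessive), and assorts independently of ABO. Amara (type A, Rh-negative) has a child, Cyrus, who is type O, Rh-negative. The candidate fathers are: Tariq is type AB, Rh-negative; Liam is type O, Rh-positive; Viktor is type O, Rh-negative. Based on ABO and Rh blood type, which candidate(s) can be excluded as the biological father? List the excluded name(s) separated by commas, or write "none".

A candidate is excluded only if no genotype consistent with his phenotype could produce a type O, Rh-negative child with a type A, Rh-negative mother.
Tariq (type AB, Rh-): no genotype consistent with that phenotype can produce a type-O Rh- child with a type-A mother.

Tariq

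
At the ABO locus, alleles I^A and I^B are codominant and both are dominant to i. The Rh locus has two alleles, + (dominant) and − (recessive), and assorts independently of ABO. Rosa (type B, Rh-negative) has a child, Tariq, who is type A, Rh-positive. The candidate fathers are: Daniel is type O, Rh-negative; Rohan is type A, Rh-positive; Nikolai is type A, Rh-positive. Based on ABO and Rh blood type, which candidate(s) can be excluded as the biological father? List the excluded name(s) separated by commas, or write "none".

Daniel

A candidate is excluded only if no genotype consistent with his phenotype could produce a type A, Rh-positive child with a type B, Rh-negative mother.
Daniel (type O, Rh-): no genotype consistent with that phenotype can produce a type-A Rh+ child with a type-B mother.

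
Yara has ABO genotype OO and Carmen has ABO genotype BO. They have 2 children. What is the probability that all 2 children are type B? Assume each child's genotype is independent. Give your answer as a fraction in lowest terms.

ABO cross OO × BO → 1/2 O, 1/2 B.
So P(type B) = 1/2 per child.
All 2 independent: (1/2)^2 = 1/4.

1/4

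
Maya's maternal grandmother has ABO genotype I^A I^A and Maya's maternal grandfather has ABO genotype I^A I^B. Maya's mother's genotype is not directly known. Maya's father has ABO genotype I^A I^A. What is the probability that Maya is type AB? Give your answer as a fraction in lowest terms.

Maya's mother's ABO genotype from I^A I^A × I^A I^B: 1/2 I^A I^A, 1/2 I^A I^B.
Crossing each possibility with the father I^A I^A and summing P(type AB): 1/2·0 + 1/2·1/2 = 1/4.

1/4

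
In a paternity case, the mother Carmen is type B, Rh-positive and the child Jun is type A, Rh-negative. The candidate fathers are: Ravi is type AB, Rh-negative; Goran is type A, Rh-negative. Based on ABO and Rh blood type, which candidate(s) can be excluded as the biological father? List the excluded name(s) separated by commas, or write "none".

A candidate is excluded only if no genotype consistent with his phenotype could produce a type A, Rh-negative child with a type B, Rh-positive mother.
Every candidate has at least one consistent genotype combination, so none can be excluded.

none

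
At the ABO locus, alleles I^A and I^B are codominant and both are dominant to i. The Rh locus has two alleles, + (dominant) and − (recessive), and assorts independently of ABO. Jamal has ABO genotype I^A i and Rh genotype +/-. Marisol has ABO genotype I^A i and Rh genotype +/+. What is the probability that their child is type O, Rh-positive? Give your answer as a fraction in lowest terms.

ABO cross I^A i × I^A i → offspring phenotypes: 1/4 O, 3/4 A.
Rh cross +/- × +/+ → 1 Rh+.
Independent loci: P(type O, Rh-positive) = 1/4 × 1 = 1/4.

1/4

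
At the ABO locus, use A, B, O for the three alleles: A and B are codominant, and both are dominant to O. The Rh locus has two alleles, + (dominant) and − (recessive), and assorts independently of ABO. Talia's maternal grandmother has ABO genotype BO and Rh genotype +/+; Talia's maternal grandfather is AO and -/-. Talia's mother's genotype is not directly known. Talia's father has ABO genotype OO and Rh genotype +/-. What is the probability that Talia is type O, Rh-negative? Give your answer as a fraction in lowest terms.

1/8

Talia's mother's ABO genotype from BO × AO: 1/4 AB, 1/4 AO, 1/4 BO, 1/4 OO.
Crossing each possibility with the father OO and summing P(type O): 1/4·0 + 1/4·1/2 + 1/4·1/2 + 1/4·1 = 1/2.
Similarly for Rh via the mother's Rh distribution: P(Rh-) = 1/4.
Independent loci: 1/2 × 1/4 = 1/8.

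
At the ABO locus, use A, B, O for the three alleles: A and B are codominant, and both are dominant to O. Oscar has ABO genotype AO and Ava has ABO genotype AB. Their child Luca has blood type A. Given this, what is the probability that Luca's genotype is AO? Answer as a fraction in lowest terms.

Cross AO × AB → 1/4 AA, 1/4 AB, 1/4 AO, 1/4 BO.
Type-A genotypes among offspring: AA (1/4), AO (1/4); total 1/2.
P(AO | type A) = (1/4) / (1/2) = 1/2.

1/2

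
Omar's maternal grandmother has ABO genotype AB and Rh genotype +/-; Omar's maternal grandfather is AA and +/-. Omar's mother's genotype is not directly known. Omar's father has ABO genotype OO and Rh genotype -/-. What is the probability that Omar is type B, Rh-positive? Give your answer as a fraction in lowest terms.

Omar's mother's ABO genotype from AB × AA: 1/2 AA, 1/2 AB.
Crossing each possibility with the father OO and summing P(type B): 1/2·0 + 1/2·1/2 = 1/4.
Similarly for Rh via the mother's Rh distribution: P(Rh+) = 1/2.
Independent loci: 1/4 × 1/2 = 1/8.

1/8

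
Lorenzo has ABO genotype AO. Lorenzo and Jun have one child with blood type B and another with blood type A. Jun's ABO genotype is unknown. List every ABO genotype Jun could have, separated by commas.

For each candidate genotype of Jun, check whether crossing it with AO can produce every observed child phenotype.
  AA → possible child types {A} ✗
  AB → possible child types {A, B, AB} ✓
  AO → possible child types {O, A} ✗
  BB → possible child types {B, AB} ✗
  BO → possible child types {O, A, B, AB} ✓
  OO → possible child types {O, A} ✗

AB, BO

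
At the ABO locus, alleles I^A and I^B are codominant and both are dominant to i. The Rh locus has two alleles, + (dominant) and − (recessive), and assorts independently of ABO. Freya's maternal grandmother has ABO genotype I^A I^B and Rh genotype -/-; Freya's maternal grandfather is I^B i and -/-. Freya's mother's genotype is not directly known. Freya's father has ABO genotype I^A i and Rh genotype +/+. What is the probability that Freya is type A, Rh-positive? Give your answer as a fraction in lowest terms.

Freya's mother's ABO genotype from I^A I^B × I^B i: 1/4 I^A I^B, 1/4 I^A i, 1/4 I^B I^B, 1/4 I^B i.
Crossing each possibility with the father I^A i and summing P(type A): 1/4·1/2 + 1/4·3/4 + 1/4·0 + 1/4·1/4 = 3/8.
Similarly for Rh via the mother's Rh distribution: P(Rh+) = 1.
Independent loci: 3/8 × 1 = 3/8.

3/8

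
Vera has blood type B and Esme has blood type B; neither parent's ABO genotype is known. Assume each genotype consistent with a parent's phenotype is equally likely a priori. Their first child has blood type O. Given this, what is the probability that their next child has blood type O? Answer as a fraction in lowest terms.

1/4

Possible genotypes: Vera ∈ {I^B I^B, I^B i}; Esme ∈ {I^B I^B, I^B i}.
Weight each parental genotype pair by prior × P(type-O child):
  I^B i × I^B i: posterior weight 1; P(next child type O) = 1/4.
Weighted sum = 1/4.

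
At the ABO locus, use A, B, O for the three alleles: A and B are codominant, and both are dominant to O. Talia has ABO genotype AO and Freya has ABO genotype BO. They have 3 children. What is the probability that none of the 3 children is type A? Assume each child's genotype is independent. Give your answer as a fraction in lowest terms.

27/64

ABO cross AO × BO → 1/4 O, 1/4 A, 1/4 B, 1/4 AB.
So P(type A) = 1/4 per child.
P(not type A) = 3/4 for one child; (3/4)^3 = 27/64.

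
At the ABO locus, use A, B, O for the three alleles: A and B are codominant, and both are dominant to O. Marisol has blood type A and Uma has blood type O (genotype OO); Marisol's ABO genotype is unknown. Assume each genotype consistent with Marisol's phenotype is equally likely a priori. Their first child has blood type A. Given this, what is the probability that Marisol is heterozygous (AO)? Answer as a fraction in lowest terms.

Possible genotypes: Marisol ∈ {AA, AO}; Uma ∈ {OO}.
Weight each parental genotype pair by prior × P(type-A child):
  AA × OO: posterior weight 2/3.
  AO × OO: posterior weight 1/3.
Sum the posterior weight over pairs where Marisol is AO: 1/3.

1/3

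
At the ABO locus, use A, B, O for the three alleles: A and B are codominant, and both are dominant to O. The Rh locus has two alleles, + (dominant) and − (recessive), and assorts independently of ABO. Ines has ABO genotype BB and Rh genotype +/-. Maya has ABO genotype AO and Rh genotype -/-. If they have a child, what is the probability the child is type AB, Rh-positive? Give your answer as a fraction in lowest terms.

1/4

ABO cross BB × AO → offspring phenotypes: 1/2 B, 1/2 AB.
Rh cross +/- × -/- → 1/2 Rh+, 1/2 Rh-.
Independent loci: P(type AB, Rh-positive) = 1/2 × 1/2 = 1/4.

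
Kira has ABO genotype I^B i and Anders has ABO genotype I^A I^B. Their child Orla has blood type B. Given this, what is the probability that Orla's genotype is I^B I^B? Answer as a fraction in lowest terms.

Cross I^B i × I^A I^B → 1/4 I^A I^B, 1/4 I^A i, 1/4 I^B I^B, 1/4 I^B i.
Type-B genotypes among offspring: I^B I^B (1/4), I^B i (1/4); total 1/2.
P(I^B I^B | type B) = (1/4) / (1/2) = 1/2.

1/2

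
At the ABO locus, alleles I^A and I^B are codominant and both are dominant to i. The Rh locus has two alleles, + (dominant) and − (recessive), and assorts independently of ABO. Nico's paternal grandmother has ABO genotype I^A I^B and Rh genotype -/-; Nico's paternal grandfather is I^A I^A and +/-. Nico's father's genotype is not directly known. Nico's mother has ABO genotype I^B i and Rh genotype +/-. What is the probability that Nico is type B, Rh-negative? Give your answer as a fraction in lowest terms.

Nico's father's ABO genotype from I^A I^B × I^A I^A: 1/2 I^A I^A, 1/2 I^A I^B.
Crossing each possibility with the mother I^B i and summing P(type B): 1/2·0 + 1/2·1/2 = 1/4.
Similarly for Rh via the father's Rh distribution: P(Rh-) = 3/8.
Independent loci: 1/4 × 3/8 = 3/32.

3/32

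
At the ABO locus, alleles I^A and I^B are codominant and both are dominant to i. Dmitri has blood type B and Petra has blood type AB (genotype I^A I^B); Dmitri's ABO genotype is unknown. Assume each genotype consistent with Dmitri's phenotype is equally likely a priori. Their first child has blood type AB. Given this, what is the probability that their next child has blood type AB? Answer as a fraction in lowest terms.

Possible genotypes: Dmitri ∈ {I^B I^B, I^B i}; Petra ∈ {I^A I^B}.
Weight each parental genotype pair by prior × P(type-AB child):
  I^B I^B × I^A I^B: posterior weight 2/3; P(next child type AB) = 1/2.
  I^B i × I^A I^B: posterior weight 1/3; P(next child type AB) = 1/4.
Weighted sum = 5/12.

5/12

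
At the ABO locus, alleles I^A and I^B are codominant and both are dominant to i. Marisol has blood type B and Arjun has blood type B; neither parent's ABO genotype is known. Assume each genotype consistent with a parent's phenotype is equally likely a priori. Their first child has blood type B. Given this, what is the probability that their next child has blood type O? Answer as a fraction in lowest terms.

Possible genotypes: Marisol ∈ {I^B I^B, I^B i}; Arjun ∈ {I^B I^B, I^B i}.
Weight each parental genotype pair by prior × P(type-B child):
  I^B I^B × I^B I^B: posterior weight 4/15; P(next child type O) = 0.
  I^B I^B × I^B i: posterior weight 4/15; P(next child type O) = 0.
  I^B i × I^B I^B: posterior weight 4/15; P(next child type O) = 0.
  I^B i × I^B i: posterior weight 1/5; P(next child type O) = 1/4.
Weighted sum = 1/20.

1/20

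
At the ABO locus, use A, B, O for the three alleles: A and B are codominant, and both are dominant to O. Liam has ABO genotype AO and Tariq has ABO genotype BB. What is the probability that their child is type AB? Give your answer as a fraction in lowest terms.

1/2

ABO cross AO × BB → offspring phenotypes: 1/2 B, 1/2 AB.
So P(type AB) = 1/2.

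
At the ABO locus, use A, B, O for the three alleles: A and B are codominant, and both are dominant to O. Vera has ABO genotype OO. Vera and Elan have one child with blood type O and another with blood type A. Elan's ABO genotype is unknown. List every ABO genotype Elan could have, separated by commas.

AO

For each candidate genotype of Elan, check whether crossing it with OO can produce every observed child phenotype.
  AA → possible child types {A} ✗
  AB → possible child types {A, B} ✗
  AO → possible child types {O, A} ✓
  BB → possible child types {B} ✗
  BO → possible child types {O, B} ✗
  OO → possible child types {O} ✗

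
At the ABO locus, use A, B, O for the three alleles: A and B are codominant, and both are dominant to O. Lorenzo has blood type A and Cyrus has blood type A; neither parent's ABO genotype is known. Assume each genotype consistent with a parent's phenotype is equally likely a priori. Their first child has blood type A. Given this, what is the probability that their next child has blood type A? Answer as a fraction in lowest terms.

19/20

Possible genotypes: Lorenzo ∈ {AA, AO}; Cyrus ∈ {AA, AO}.
Weight each parental genotype pair by prior × P(type-A child):
  AA × AA: posterior weight 4/15; P(next child type A) = 1.
  AA × AO: posterior weight 4/15; P(next child type A) = 1.
  AO × AA: posterior weight 4/15; P(next child type A) = 1.
  AO × AO: posterior weight 1/5; P(next child type A) = 3/4.
Weighted sum = 19/20.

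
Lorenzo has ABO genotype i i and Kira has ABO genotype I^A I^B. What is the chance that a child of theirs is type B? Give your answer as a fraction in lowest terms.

ABO cross i i × I^A I^B → offspring phenotypes: 1/2 A, 1/2 B.
So P(type B) = 1/2.

1/2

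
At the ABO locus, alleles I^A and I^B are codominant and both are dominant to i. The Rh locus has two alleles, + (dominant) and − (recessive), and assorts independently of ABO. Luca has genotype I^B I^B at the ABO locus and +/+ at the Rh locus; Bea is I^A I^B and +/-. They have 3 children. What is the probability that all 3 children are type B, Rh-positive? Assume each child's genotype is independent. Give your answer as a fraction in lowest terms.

ABO cross I^B I^B × I^A I^B → 1/2 B, 1/2 AB.
Rh cross +/+ × +/- → 1 Rh+; so P(type B, Rh-positive) = 1/2 × 1 = 1/2 per child.
All 3 independent: (1/2)^3 = 1/8.

1/8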